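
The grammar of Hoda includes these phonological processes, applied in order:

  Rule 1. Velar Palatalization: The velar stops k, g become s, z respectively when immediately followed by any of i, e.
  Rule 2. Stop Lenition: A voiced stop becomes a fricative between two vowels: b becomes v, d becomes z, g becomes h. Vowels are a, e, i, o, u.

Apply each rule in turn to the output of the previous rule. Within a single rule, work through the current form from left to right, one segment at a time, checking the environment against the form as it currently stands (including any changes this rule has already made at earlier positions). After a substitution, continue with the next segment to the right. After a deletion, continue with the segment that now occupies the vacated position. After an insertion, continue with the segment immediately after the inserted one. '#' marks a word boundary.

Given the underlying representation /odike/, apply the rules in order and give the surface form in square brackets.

Rule 1 Velar Palatalization: [odike] → [odise]
Rule 2 Stop Lenition: [odise] → [ozise]

[ozise]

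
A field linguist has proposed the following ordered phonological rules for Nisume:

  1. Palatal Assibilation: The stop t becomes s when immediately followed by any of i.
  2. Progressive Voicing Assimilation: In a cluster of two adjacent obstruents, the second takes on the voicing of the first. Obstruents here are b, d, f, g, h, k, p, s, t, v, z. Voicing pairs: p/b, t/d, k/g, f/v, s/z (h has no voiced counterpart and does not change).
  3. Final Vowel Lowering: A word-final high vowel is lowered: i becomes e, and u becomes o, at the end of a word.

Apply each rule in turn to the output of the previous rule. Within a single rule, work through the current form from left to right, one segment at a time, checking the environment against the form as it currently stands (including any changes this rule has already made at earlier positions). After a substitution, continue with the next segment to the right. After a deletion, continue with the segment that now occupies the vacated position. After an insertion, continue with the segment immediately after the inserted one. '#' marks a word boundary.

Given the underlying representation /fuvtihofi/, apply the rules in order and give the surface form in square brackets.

1 Palatal Assibilation: [fuvtihofi] → [fuvsihofi]
2 Progressive Voicing Assimilation: [fuvsihofi] → [fuvzihofi]
3 Final Vowel Lowering: [fuvzihofi] → [fuvzihofe]

[fuvzihofe]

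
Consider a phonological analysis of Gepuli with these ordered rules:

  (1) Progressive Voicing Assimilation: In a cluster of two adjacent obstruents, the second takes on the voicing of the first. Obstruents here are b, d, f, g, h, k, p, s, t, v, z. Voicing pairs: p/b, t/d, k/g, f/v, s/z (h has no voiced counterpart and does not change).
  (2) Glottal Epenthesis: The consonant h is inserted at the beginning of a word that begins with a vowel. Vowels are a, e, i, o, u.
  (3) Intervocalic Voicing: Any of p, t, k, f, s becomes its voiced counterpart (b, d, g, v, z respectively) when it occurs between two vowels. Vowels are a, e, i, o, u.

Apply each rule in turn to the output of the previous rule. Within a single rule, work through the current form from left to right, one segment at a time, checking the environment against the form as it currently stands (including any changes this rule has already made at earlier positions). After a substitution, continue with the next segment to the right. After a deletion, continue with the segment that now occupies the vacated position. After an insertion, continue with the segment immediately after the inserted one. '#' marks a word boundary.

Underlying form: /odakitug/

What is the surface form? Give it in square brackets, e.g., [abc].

[hodagidug]

(1) Progressive Voicing Assimilation: no change — [odakitug]
(2) Glottal Epenthesis: [odakitug] → [hodakitug]
(3) Intervocalic Voicing: [hodakitug] → [hodagidug]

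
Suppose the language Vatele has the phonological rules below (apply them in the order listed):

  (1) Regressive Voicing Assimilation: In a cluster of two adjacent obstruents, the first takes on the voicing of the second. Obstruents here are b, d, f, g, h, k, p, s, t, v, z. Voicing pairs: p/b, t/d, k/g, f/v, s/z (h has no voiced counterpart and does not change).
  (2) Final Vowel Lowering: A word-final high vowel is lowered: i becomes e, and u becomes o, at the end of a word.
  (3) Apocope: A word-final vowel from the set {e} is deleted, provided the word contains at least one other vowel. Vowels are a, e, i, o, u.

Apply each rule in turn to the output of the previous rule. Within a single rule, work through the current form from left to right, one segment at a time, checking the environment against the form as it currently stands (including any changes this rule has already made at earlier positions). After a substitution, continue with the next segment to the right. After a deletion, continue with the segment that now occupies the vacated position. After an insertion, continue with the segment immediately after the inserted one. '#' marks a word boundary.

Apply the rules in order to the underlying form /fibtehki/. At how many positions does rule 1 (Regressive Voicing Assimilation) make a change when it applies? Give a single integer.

1

(1) Regressive Voicing Assimilation: [fibtehki] → [fiptehki]
(2) Final Vowel Lowering: [fiptehki] → [fiptehke]
(3) Apocope: [fiptehke] → [fiptehk]
Rule 1 changed 1 position(s).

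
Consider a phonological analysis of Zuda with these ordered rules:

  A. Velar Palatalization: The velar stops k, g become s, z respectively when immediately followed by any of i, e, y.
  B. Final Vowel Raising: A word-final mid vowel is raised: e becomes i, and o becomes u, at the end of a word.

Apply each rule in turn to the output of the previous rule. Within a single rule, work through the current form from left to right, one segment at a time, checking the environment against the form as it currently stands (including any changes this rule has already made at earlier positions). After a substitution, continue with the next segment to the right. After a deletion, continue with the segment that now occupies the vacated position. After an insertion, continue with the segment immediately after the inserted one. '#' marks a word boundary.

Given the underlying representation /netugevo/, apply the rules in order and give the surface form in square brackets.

A Velar Palatalization: [netugevo] → [netuzevo]
B Final Vowel Raising: [netuzevo] → [netuzevu]

[netuzevu]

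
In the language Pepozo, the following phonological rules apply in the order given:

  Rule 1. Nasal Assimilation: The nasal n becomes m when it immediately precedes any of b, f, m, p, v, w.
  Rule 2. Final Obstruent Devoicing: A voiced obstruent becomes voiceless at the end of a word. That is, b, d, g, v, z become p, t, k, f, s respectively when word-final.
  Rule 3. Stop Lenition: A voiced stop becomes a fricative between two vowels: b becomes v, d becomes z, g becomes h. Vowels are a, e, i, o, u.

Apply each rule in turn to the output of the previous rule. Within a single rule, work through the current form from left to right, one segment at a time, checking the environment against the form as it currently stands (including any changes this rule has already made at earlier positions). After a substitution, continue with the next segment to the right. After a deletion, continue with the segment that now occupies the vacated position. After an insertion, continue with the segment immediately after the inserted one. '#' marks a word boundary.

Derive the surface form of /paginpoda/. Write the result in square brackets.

Rule 1 Nasal Assimilation: [paginpoda] → [pagimpoda]
Rule 2 Final Obstruent Devoicing: no change — [pagimpoda]
Rule 3 Stop Lenition: [pagimpoda] → [pahimpoza]

[pahimpoza]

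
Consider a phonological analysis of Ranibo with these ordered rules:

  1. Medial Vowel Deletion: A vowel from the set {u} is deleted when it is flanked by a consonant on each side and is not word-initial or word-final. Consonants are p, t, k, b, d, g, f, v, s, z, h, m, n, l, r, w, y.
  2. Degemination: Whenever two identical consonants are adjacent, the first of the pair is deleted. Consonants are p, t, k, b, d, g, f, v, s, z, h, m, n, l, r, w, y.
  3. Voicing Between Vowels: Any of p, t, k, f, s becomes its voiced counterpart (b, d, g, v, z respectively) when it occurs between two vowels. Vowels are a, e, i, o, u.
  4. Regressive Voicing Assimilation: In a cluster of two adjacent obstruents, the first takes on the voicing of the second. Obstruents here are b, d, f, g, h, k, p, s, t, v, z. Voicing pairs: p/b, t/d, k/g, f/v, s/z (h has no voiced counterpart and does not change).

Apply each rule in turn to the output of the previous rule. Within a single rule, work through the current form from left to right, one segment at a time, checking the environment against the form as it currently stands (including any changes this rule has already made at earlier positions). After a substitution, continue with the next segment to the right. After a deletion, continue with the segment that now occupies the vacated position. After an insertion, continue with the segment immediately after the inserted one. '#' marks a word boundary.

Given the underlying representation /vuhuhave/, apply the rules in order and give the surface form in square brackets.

[fhave]

1 Medial Vowel Deletion: [vuhuhave] → [vhhave]
2 Degemination: [vhhave] → [vhave]
3 Voicing Between Vowels: no change — [vhave]
4 Regressive Voicing Assimilation: [vhave] → [fhave]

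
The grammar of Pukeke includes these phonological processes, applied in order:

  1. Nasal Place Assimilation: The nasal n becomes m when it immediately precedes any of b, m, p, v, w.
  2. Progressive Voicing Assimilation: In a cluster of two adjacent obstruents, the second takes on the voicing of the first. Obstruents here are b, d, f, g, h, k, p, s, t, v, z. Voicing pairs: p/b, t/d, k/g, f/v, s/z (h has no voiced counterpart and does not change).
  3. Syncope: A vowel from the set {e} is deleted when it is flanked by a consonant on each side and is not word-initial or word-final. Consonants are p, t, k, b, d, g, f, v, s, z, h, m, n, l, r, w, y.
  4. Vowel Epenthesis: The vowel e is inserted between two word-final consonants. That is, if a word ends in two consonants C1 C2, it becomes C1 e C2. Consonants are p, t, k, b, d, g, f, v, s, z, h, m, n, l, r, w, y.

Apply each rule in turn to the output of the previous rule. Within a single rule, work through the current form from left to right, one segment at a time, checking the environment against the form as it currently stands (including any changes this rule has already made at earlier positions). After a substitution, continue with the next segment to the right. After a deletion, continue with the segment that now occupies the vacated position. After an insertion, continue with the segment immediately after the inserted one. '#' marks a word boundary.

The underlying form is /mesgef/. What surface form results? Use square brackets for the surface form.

[mskef]

1 Nasal Place Assimilation: no change — [mesgef]
2 Progressive Voicing Assimilation: [mesgef] → [meskef]
3 Syncope: [meskef] → [mskf]
4 Vowel Epenthesis: [mskf] → [mskef]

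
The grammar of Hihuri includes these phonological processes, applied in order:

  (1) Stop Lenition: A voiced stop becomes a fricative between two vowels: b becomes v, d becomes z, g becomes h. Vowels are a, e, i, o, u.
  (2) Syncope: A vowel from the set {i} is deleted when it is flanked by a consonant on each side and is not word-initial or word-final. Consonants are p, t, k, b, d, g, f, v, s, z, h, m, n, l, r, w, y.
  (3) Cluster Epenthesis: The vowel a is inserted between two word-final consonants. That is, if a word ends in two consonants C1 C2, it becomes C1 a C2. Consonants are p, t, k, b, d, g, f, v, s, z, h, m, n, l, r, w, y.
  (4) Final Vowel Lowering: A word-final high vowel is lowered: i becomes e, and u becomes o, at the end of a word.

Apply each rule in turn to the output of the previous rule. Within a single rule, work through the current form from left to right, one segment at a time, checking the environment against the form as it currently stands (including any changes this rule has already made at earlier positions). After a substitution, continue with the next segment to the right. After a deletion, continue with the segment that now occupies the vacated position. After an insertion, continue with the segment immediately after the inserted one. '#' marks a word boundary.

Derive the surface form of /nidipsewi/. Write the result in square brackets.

[nzpsewe]

(1) Stop Lenition: [nidipsewi] → [nizipsewi]
(2) Syncope: [nizipsewi] → [nzpsewi]
(3) Cluster Epenthesis: no change — [nzpsewi]
(4) Final Vowel Lowering: [nzpsewi] → [nzpsewe]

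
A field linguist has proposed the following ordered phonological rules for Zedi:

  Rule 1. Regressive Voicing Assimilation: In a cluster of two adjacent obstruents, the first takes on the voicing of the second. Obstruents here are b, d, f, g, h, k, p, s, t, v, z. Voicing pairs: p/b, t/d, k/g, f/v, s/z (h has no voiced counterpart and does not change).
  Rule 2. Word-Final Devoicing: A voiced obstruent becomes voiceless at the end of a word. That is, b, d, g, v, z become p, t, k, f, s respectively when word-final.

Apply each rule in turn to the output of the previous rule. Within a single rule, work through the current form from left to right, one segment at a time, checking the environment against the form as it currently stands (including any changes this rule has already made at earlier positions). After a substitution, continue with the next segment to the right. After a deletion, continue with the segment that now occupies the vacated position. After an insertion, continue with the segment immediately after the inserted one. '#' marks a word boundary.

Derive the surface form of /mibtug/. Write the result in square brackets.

Rule 1 Regressive Voicing Assimilation: [mibtug] → [miptug]
Rule 2 Word-Final Devoicing: [miptug] → [miptuk]

[miptuk]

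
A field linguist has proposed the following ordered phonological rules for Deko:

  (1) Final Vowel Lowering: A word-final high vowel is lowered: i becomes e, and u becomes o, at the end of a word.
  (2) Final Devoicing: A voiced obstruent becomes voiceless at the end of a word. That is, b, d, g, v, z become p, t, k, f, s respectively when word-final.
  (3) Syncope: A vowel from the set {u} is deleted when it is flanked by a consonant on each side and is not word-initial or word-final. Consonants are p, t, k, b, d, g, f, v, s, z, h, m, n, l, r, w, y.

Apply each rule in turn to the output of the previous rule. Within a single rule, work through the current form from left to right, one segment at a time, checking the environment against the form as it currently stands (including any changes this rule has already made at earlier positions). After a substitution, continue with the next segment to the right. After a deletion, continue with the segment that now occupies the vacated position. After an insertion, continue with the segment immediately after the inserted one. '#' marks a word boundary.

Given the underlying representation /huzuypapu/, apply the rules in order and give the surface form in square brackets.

[hzypapo]

(1) Final Vowel Lowering: [huzuypapu] → [huzuypapo]
(2) Final Devoicing: no change — [huzuypapo]
(3) Syncope: [huzuypapo] → [hzypapo]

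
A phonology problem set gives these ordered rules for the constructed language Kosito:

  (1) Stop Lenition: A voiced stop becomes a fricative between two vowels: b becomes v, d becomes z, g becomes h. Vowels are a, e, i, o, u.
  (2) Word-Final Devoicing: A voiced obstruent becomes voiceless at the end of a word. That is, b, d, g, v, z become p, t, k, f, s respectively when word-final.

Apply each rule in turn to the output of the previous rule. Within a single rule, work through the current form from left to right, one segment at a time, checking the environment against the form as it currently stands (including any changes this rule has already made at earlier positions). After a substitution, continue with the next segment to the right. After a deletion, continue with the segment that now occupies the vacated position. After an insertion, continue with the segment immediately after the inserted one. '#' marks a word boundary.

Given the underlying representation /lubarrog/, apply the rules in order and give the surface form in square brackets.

[luvarrok]

(1) Stop Lenition: [lubarrog] → [luvarrog]
(2) Word-Final Devoicing: [luvarrog] → [luvarrok]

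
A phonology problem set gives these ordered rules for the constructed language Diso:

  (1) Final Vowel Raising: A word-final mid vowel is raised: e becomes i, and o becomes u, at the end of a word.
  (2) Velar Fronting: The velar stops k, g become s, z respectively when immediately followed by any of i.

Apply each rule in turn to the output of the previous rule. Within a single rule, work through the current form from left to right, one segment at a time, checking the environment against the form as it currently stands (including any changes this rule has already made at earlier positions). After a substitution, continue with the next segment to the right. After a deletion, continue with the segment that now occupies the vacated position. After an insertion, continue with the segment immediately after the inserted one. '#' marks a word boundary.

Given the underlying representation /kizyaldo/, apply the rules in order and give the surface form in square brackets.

[sizyaldu]

(1) Final Vowel Raising: [kizyaldo] → [kizyaldu]
(2) Velar Fronting: [kizyaldu] → [sizyaldu]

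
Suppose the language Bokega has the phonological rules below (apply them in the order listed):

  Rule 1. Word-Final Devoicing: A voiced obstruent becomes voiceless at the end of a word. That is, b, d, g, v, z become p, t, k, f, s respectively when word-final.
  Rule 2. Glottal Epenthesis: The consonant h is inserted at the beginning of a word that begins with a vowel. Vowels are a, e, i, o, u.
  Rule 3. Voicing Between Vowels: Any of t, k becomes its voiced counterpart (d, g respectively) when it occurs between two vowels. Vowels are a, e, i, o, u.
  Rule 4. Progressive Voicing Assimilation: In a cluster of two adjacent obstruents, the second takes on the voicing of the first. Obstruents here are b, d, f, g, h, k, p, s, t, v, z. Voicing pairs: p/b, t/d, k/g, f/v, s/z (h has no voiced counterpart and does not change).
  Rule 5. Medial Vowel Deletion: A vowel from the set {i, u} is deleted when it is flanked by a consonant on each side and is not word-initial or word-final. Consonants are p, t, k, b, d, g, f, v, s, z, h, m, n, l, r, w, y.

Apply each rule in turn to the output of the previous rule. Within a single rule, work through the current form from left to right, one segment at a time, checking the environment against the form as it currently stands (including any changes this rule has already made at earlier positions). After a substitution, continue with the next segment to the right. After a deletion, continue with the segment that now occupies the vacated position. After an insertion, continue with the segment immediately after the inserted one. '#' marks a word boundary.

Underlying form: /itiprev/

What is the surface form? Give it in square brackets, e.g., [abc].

[hdpref]

Rule 1 Word-Final Devoicing: [itiprev] → [itipref]
Rule 2 Glottal Epenthesis: [itipref] → [hitipref]
Rule 3 Voicing Between Vowels: [hitipref] → [hidipref]
Rule 4 Progressive Voicing Assimilation: no change — [hidipref]
Rule 5 Medial Vowel Deletion: [hidipref] → [hdpref]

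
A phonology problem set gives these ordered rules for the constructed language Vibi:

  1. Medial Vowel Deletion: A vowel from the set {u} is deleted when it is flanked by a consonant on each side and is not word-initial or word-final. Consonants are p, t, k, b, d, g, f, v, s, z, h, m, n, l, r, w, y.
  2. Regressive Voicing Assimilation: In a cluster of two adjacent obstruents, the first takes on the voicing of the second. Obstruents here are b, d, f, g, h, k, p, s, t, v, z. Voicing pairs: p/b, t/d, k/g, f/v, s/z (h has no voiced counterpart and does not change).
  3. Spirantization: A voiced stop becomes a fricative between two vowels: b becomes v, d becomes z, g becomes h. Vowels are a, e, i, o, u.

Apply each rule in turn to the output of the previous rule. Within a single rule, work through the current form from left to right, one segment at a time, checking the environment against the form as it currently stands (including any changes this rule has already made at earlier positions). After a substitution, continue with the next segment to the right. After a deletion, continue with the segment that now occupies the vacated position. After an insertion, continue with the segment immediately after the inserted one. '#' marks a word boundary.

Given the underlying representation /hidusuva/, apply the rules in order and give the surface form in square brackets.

1 Medial Vowel Deletion: [hidusuva] → [hidsva]
2 Regressive Voicing Assimilation: [hidsva] → [hitzva]
3 Spirantization: no change — [hitzva]

[hitzva]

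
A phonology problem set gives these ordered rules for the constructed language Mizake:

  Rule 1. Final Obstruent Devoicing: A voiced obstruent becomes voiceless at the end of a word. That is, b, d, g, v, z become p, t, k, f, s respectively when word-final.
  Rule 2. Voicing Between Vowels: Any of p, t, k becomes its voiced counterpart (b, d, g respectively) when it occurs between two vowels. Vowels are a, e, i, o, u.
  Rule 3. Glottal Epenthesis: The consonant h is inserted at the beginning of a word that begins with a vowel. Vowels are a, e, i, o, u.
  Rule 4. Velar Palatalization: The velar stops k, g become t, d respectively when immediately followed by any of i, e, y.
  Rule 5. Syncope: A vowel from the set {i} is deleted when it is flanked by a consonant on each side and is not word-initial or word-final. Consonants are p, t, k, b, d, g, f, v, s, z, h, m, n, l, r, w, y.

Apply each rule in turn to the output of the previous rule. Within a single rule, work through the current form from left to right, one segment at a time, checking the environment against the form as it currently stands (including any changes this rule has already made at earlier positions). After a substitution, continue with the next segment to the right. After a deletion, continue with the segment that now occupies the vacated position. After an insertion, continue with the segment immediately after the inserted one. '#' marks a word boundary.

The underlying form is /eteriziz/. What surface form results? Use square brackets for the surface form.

Rule 1 Final Obstruent Devoicing: [eteriziz] → [eterizis]
Rule 2 Voicing Between Vowels: [eterizis] → [ederizis]
Rule 3 Glottal Epenthesis: [ederizis] → [hederizis]
Rule 4 Velar Palatalization: no change — [hederizis]
Rule 5 Syncope: [hederizis] → [hederzs]

[hederzs]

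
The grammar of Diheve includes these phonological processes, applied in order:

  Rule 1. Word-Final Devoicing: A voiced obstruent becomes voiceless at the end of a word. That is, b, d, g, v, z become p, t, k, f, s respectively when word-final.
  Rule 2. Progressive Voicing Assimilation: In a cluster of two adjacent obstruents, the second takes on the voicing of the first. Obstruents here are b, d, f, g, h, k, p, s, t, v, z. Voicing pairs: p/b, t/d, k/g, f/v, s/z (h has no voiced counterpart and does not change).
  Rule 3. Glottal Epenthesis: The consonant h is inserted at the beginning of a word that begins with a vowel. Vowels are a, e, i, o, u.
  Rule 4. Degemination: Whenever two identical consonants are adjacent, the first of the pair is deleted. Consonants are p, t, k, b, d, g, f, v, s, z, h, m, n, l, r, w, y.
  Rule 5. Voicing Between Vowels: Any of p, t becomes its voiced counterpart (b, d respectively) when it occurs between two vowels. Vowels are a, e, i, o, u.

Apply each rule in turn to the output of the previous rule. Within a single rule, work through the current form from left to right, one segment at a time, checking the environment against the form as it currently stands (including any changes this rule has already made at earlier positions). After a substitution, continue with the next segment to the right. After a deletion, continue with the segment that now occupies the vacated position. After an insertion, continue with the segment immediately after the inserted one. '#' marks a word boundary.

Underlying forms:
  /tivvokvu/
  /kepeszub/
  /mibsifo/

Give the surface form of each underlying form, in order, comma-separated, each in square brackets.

[tivokfu], [kebesup], [mibzifo]

/tivvokvu/:
  Rule 1 Word-Final Devoicing: no change — [tivvokvu]
  Rule 2 Progressive Voicing Assimilation: [tivvokvu] → [tivvokfu]
  Rule 3 Glottal Epenthesis: no change — [tivvokfu]
  Rule 4 Degemination: [tivvokfu] → [tivokfu]
  Rule 5 Voicing Between Vowels: no change — [tivokfu]
/kepeszub/:
  Rule 1 Word-Final Devoicing: [kepeszub] → [kepeszup]
  Rule 2 Progressive Voicing Assimilation: [kepeszup] → [kepessup]
  Rule 3 Glottal Epenthesis: no change — [kepessup]
  Rule 4 Degemination: [kepessup] → [kepesup]
  Rule 5 Voicing Between Vowels: [kepesup] → [kebesup]
/mibsifo/:
  Rule 1 Word-Final Devoicing: no change — [mibsifo]
  Rule 2 Progressive Voicing Assimilation: [mibsifo] → [mibzifo]
  Rule 3 Glottal Epenthesis: no change — [mibzifo]
  Rule 4 Degemination: no change — [mibzifo]
  Rule 5 Voicing Between Vowels: no change — [mibzifo]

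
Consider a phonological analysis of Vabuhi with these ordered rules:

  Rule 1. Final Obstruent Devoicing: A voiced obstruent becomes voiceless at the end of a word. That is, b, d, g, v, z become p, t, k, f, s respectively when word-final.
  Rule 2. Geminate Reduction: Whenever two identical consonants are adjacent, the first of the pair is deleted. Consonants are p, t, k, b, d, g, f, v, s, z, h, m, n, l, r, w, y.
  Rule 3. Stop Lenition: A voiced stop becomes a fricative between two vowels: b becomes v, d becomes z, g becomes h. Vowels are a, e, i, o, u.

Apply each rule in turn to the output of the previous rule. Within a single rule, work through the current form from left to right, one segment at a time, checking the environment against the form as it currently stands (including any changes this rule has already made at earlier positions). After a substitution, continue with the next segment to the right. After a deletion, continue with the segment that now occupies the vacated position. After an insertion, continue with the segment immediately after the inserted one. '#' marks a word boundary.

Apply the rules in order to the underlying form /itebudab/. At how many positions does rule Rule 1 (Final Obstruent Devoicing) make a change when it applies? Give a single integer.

Rule 1 Final Obstruent Devoicing: [itebudab] → [itebudap]
Rule 2 Geminate Reduction: no change — [itebudap]
Rule 3 Stop Lenition: [itebudap] → [itevuzap]
Rule Rule 1 changed 1 position(s).

1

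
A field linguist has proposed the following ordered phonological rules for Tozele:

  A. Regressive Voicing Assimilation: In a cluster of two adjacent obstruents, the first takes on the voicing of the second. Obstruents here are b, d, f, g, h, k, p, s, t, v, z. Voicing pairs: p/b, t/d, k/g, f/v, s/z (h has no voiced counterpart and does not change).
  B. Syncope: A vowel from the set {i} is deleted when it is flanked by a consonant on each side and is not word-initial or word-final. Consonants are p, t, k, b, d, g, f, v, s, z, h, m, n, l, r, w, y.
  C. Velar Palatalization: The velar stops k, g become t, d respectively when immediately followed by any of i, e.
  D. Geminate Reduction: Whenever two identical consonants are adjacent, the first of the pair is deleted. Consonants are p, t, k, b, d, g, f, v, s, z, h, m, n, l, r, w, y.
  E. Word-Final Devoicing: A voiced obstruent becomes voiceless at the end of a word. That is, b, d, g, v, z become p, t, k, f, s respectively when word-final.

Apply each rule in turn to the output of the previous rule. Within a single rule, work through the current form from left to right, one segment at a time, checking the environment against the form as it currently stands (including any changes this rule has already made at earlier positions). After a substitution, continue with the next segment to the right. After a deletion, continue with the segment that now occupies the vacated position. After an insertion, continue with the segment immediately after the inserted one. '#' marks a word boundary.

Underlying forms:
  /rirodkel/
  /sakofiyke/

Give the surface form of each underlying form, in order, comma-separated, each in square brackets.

/rirodkel/:
  A Regressive Voicing Assimilation: [rirodkel] → [rirotkel]
  B Syncope: [rirotkel] → [rrotkel]
  C Velar Palatalization: [rrotkel] → [rrottel]
  D Geminate Reduction: [rrottel] → [rotel]
  E Word-Final Devoicing: no change — [rotel]
/sakofiyke/:
  A Regressive Voicing Assimilation: no change — [sakofiyke]
  B Syncope: [sakofiyke] → [sakofyke]
  C Velar Palatalization: [sakofyke] → [sakofyte]
  D Geminate Reduction: no change — [sakofyte]
  E Word-Final Devoicing: no change — [sakofyte]

[rotel], [sakofyte]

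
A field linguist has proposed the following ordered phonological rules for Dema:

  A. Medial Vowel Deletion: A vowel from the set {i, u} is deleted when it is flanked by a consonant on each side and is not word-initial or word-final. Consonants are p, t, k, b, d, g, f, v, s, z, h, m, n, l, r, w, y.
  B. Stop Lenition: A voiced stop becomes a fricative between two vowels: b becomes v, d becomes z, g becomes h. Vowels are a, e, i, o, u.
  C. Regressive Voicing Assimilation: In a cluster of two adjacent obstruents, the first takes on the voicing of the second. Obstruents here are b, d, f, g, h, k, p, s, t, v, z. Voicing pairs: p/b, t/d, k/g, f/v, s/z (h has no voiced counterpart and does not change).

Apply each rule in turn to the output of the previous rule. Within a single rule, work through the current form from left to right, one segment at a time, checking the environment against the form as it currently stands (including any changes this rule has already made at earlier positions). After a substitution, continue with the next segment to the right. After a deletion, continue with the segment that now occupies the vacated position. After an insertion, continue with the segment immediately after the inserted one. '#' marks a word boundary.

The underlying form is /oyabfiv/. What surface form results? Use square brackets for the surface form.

A Medial Vowel Deletion: [oyabfiv] → [oyabfv]
B Stop Lenition: no change — [oyabfv]
C Regressive Voicing Assimilation: [oyabfv] → [oyapvv]

[oyapvv]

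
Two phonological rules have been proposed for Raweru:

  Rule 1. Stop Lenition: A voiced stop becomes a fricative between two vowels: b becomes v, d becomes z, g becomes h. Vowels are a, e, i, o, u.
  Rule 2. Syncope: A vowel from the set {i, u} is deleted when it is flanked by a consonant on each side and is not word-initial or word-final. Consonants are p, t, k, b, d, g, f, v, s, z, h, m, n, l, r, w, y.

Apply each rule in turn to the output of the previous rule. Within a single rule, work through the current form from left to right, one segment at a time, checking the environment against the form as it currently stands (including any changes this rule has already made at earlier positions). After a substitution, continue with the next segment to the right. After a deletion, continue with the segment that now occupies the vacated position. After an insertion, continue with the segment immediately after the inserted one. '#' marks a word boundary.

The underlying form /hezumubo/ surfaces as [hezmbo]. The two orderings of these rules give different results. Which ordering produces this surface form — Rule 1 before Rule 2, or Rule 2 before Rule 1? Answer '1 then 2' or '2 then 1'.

Order 1 then 2:
  1 Stop Lenition: [hezumubo] → [hezumuvo]
  2 Syncope: [hezumuvo] → [hezmvo]
  result: [hezmvo]
Order 2 then 1:
  2 Syncope: [hezumubo] → [hezmbo]
  1 Stop Lenition: no change — [hezmbo]
  result: [hezmbo]

2 then 1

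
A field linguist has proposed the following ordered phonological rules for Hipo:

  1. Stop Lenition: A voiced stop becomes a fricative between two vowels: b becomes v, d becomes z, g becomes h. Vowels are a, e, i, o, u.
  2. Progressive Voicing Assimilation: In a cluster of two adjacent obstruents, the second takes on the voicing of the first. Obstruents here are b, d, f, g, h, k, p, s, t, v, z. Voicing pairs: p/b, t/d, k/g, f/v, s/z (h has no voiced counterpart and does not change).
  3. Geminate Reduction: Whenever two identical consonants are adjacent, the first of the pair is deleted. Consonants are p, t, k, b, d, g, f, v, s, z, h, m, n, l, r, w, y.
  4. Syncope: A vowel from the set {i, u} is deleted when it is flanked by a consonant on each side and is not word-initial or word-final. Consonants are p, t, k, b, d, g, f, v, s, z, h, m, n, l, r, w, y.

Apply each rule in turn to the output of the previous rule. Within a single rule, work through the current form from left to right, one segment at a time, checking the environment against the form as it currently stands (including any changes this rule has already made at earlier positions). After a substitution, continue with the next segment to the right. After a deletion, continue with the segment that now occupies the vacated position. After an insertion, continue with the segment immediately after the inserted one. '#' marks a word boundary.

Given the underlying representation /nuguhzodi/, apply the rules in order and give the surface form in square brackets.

1 Stop Lenition: [nuguhzodi] → [nuhuhzozi]
2 Progressive Voicing Assimilation: [nuhuhzozi] → [nuhuhsozi]
3 Geminate Reduction: no change — [nuhuhsozi]
4 Syncope: [nuhuhsozi] → [nhhsozi]

[nhhsozi]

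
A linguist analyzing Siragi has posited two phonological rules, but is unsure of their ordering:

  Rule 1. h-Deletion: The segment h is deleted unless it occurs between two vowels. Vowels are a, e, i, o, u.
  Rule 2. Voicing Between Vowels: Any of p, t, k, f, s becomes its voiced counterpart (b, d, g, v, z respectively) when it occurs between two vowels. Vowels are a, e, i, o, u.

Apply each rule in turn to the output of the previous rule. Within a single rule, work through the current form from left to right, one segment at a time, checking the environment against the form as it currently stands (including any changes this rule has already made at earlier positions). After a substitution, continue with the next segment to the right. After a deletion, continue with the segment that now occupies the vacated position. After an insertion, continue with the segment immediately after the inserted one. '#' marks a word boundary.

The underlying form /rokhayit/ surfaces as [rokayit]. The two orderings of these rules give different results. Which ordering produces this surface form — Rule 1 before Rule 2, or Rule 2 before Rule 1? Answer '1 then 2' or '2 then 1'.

Order 1 then 2:
  1 h-Deletion: [rokhayit] → [rokayit]
  2 Voicing Between Vowels: [rokayit] → [rogayit]
  result: [rogayit]
Order 2 then 1:
  2 Voicing Between Vowels: no change — [rokhayit]
  1 h-Deletion: [rokhayit] → [rokayit]
  result: [rokayit]

2 then 1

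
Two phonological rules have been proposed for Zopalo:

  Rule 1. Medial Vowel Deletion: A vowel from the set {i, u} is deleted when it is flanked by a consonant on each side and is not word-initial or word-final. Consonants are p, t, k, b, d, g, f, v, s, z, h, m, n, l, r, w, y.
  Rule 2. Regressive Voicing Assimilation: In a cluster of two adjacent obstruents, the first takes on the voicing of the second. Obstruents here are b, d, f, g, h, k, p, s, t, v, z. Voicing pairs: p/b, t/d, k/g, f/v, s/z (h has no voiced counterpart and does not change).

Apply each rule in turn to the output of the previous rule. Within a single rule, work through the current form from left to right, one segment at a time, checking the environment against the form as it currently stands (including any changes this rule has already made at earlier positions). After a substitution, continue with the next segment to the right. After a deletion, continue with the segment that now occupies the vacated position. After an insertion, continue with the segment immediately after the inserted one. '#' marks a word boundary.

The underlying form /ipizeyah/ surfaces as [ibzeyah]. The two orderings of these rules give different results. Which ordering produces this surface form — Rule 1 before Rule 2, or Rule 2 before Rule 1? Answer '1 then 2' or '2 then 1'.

1 then 2

Order 1 then 2:
  1 Medial Vowel Deletion: [ipizeyah] → [ipzeyah]
  2 Regressive Voicing Assimilation: [ipzeyah] → [ibzeyah]
  result: [ibzeyah]
Order 2 then 1:
  2 Regressive Voicing Assimilation: no change — [ipizeyah]
  1 Medial Vowel Deletion: [ipizeyah] → [ipzeyah]
  result: [ipzeyah]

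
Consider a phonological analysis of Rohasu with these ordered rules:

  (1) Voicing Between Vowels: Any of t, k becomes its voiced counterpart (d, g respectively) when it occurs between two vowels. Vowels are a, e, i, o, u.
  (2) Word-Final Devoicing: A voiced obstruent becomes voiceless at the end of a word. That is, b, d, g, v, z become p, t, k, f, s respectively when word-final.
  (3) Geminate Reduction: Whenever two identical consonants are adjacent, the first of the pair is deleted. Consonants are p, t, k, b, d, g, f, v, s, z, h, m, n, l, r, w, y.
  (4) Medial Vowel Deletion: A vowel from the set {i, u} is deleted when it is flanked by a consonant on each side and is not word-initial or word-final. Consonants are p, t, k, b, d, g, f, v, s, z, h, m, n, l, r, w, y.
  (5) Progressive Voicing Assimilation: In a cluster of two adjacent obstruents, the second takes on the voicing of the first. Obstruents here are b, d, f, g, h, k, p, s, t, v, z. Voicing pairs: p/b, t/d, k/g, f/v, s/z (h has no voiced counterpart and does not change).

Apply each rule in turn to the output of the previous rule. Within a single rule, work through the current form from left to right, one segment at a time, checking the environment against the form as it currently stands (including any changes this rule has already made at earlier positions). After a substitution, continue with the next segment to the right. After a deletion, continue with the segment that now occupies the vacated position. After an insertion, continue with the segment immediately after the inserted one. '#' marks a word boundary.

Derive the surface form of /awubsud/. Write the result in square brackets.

[awbzd]

(1) Voicing Between Vowels: no change — [awubsud]
(2) Word-Final Devoicing: [awubsud] → [awubsut]
(3) Geminate Reduction: no change — [awubsut]
(4) Medial Vowel Deletion: [awubsut] → [awbst]
(5) Progressive Voicing Assimilation: [awbst] → [awbzd]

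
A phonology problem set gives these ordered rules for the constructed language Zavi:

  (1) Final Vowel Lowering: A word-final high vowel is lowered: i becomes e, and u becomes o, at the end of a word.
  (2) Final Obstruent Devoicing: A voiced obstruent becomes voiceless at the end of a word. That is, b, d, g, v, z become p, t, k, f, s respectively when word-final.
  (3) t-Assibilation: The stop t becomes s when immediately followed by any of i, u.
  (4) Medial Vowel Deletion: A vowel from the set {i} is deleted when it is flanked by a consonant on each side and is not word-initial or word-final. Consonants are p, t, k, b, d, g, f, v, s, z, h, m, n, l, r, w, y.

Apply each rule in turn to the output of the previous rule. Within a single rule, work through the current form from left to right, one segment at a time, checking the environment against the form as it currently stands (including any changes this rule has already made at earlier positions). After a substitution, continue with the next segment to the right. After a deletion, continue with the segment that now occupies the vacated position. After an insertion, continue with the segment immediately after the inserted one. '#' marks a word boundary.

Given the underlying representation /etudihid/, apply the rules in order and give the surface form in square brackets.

(1) Final Vowel Lowering: no change — [etudihid]
(2) Final Obstruent Devoicing: [etudihid] → [etudihit]
(3) t-Assibilation: [etudihit] → [esudihit]
(4) Medial Vowel Deletion: [esudihit] → [esudht]

[esudht]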